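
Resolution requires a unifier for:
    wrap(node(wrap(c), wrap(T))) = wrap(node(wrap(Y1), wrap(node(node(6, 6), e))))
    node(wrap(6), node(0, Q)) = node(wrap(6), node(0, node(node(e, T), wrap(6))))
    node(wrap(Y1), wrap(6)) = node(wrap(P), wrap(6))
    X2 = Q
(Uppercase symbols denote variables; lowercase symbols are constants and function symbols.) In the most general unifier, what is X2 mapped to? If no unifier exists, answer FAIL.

node(node(e, node(node(6, 6), e)), wrap(6))

Decompose wrap/1: node(wrap(c), wrap(T)) = node(wrap(Y1), wrap(node(node(6, 6), e))).
Decompose node/2: wrap(c) = wrap(Y1),  wrap(T) = wrap(node(node(6, 6), e)).
Decompose wrap/1: c = Y1.
Bind Y1 := c; substituting into the one remaining equation that mentions Y1 gives: node(wrap(c), wrap(6)) = node(wrap(P), wrap(6)).
Decompose wrap/1: T = node(node(6, 6), e).
Bind T := node(node(6, 6), e); substituting into the one remaining equation that mentions T gives: node(wrap(6), node(0, Q)) = node(wrap(6), node(0, node(node(e, node(node(6, 6), e)), wrap(6)))).
Decompose node/2: wrap(6) = wrap(6),  node(0, Q) = node(0, node(node(e, node(node(6, 6), e)), wrap(6))).
Delete trivial equation wrap(6) = wrap(6).
Decompose node/2: 0 = 0,  Q = node(node(e, node(node(6, 6), e)), wrap(6)).
Delete trivial equation 0 = 0.
Bind Q := node(node(e, node(node(6, 6), e)), wrap(6)); substituting into the one remaining equation that mentions Q gives: X2 = node(node(e, node(node(6, 6), e)), wrap(6)).
Decompose node/2: wrap(c) = wrap(P),  wrap(6) = wrap(6).
Decompose wrap/1: c = P.
Bind P := c; no other remaining equation mentions P.
Delete trivial equation wrap(6) = wrap(6).
Bind X2 := node(node(e, node(node(6, 6), e)), wrap(6)).
MGU = { Y1 := c, T := node(node(6, 6), e), Q := node(node(e, node(node(6, 6), e)), wrap(6)), P := c, X2 := node(node(e, node(node(6, 6), e)), wrap(6)) }, so X2 := node(node(e, node(node(6, 6), e)), wrap(6)).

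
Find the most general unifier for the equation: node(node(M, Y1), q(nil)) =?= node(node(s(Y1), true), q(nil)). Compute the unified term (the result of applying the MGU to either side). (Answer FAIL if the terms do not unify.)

node(node(s(true), true), q(nil))

Decompose node/2: node(M, Y1) =?= node(s(Y1), true),  q(nil) =?= q(nil).
Decompose node/2: M =?= s(Y1),  Y1 =?= true.
Bind M := s(Y1); no other remaining equation mentions M.
Bind Y1 := true; no other remaining equation mentions Y1. Substituting into the earlier binding gives M := s(true).
Delete trivial equation q(nil) =?= q(nil).
Applying the MGU to either side gives node(node(s(true), true), q(nil)).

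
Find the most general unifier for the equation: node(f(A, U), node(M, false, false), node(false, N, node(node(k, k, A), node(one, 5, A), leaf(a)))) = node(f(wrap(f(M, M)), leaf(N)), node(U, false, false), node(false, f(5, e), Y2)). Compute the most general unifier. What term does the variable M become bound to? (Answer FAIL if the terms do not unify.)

Decompose node/3: f(A, U) = f(wrap(f(M, M)), leaf(N)),  node(M, false, false) = node(U, false, false),  node(false, N, node(node(k, k, A), node(one, 5, A), leaf(a))) = node(false, f(5, e), Y2).
Decompose f/2: A = wrap(f(M, M)),  U = leaf(N).
Bind A := wrap(f(M, M)); substituting into the one remaining equation that mentions A gives: node(false, N, node(node(k, k, wrap(f(M, M))), node(one, 5, wrap(f(M, M))), leaf(a))) = node(false, f(5, e), Y2).
Bind U := leaf(N); substituting into the one remaining equation that mentions U gives: node(M, false, false) = node(leaf(N), false, false).
Decompose node/3: M = leaf(N),  false = false,  false = false.
Bind M := leaf(N); substituting into the one remaining equation that mentions M gives: node(false, N, node(node(k, k, wrap(f(leaf(N), leaf(N)))), node(one, 5, wrap(f(leaf(N), leaf(N)))), leaf(a))) = node(false, f(5, e), Y2). Substituting into the earlier binding gives A := wrap(f(leaf(N), leaf(N))).
Delete trivial equation false = false.
Delete trivial equation false = false.
Decompose node/3: false = false,  N = f(5, e),  node(node(k, k, wrap(f(leaf(N), leaf(N)))), node(one, 5, wrap(f(leaf(N), leaf(N)))), leaf(a)) = Y2.
Delete trivial equation false = false.
Bind N := f(5, e); substituting into the remaining equation gives: node(node(k, k, wrap(f(leaf(f(5, e)), leaf(f(5, e))))), node(one, 5, wrap(f(leaf(f(5, e)), leaf(f(5, e))))), leaf(a)) = Y2. Substituting into the earlier bindings gives A := wrap(f(leaf(f(5, e)), leaf(f(5, e)))), U := leaf(f(5, e)), M := leaf(f(5, e)).
Bind Y2 := node(node(k, k, wrap(f(leaf(f(5, e)), leaf(f(5, e))))), node(one, 5, wrap(f(leaf(f(5, e)), leaf(f(5, e))))), leaf(a)).
MGU = { A ↦ wrap(f(leaf(f(5, e)), leaf(f(5, e)))), U ↦ leaf(f(5, e)), M ↦ leaf(f(5, e)), N ↦ f(5, e), Y2 ↦ node(node(k, k, wrap(f(leaf(f(5, e)), leaf(f(5, e))))), node(one, 5, wrap(f(leaf(f(5, e)), leaf(f(5, e))))), leaf(a)) }, so M ↦ leaf(f(5, e)).

leaf(f(5, e))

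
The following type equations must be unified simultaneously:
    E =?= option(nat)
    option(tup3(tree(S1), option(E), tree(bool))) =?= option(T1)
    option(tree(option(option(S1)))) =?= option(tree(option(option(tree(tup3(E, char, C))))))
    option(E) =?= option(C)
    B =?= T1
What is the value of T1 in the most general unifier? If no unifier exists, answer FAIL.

tup3(tree(tree(tup3(option(nat), char, option(nat)))), option(option(nat)), tree(bool))

Bind E := option(nat); substituting into the 3 remaining equations that mention E gives: option(tup3(tree(S1), option(option(nat)), tree(bool))) =?= option(T1),  option(tree(option(option(S1)))) =?= option(tree(option(option(tree(tup3(option(nat), char, C)))))),  option(option(nat)) =?= option(C).
Decompose option/1: tup3(tree(S1), option(option(nat)), tree(bool)) =?= T1.
Bind T1 := tup3(tree(S1), option(option(nat)), tree(bool)); substituting into the one remaining equation that mentions T1 gives: B =?= tup3(tree(S1), option(option(nat)), tree(bool)).
Decompose option/1: tree(option(option(S1))) =?= tree(option(option(tree(tup3(option(nat), char, C))))).
Decompose tree/1: option(option(S1)) =?= option(option(tree(tup3(option(nat), char, C)))).
Decompose option/1: option(S1) =?= option(tree(tup3(option(nat), char, C))).
Decompose option/1: S1 =?= tree(tup3(option(nat), char, C)).
Bind S1 := tree(tup3(option(nat), char, C)); substituting into the one remaining equation that mentions S1 gives: B =?= tup3(tree(tree(tup3(option(nat), char, C))), option(option(nat)), tree(bool)). Substituting into the earlier binding gives T1 := tup3(tree(tree(tup3(option(nat), char, C))), option(option(nat)), tree(bool)).
Decompose option/1: option(nat) =?= C.
Bind C := option(nat); substituting into the remaining equation gives: B =?= tup3(tree(tree(tup3(option(nat), char, option(nat)))), option(option(nat)), tree(bool)). Substituting into the earlier bindings gives T1 := tup3(tree(tree(tup3(option(nat), char, option(nat)))), option(option(nat)), tree(bool)), S1 := tree(tup3(option(nat), char, option(nat))).
Bind B := tup3(tree(tree(tup3(option(nat), char, option(nat)))), option(option(nat)), tree(bool)).
MGU = { E -> option(nat), T1 -> tup3(tree(tree(tup3(option(nat), char, option(nat)))), option(option(nat)), tree(bool)), S1 -> tree(tup3(option(nat), char, option(nat))), C -> option(nat), B -> tup3(tree(tree(tup3(option(nat), char, option(nat)))), option(option(nat)), tree(bool)) }, so T1 -> tup3(tree(tree(tup3(option(nat), char, option(nat)))), option(option(nat)), tree(bool)).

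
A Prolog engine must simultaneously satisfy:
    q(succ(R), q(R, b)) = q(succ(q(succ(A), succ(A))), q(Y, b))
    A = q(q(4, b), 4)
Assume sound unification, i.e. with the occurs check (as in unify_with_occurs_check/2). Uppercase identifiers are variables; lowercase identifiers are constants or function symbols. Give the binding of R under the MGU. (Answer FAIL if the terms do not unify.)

q(succ(q(q(4, b), 4)), succ(q(q(4, b), 4)))

Decompose q/2: succ(R) = succ(q(succ(A), succ(A))),  q(R, b) = q(Y, b).
Decompose succ/1: R = q(succ(A), succ(A)).
Bind R := q(succ(A), succ(A)); substituting into the one remaining equation that mentions R gives: q(q(succ(A), succ(A)), b) = q(Y, b).
Decompose q/2: q(succ(A), succ(A)) = Y,  b = b.
Bind Y := q(succ(A), succ(A)); no other remaining equation mentions Y.
Delete trivial equation b = b.
Bind A := q(q(4, b), 4). Substituting into the earlier bindings gives R := q(succ(q(q(4, b), 4)), succ(q(q(4, b), 4))), Y := q(succ(q(q(4, b), 4)), succ(q(q(4, b), 4))).
MGU = { R = q(succ(q(q(4, b), 4)), succ(q(q(4, b), 4))), Y = q(succ(q(q(4, b), 4)), succ(q(q(4, b), 4))), A = q(q(4, b), 4) }, so R = q(succ(q(q(4, b), 4)), succ(q(q(4, b), 4))).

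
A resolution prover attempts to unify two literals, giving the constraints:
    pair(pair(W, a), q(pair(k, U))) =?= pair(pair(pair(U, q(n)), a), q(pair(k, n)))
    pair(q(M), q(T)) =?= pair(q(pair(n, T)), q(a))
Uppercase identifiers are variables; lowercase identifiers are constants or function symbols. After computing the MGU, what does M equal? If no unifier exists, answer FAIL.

Decompose pair/2: pair(W, a) =?= pair(pair(U, q(n)), a),  q(pair(k, U)) =?= q(pair(k, n)).
Decompose pair/2: W =?= pair(U, q(n)),  a =?= a.
Bind W := pair(U, q(n)); no other remaining equation mentions W.
Delete trivial equation a =?= a.
Decompose q/1: pair(k, U) =?= pair(k, n).
Decompose pair/2: k =?= k,  U =?= n.
Delete trivial equation k =?= k.
Bind U := n; no other remaining equation mentions U. Substituting into the earlier binding gives W := pair(n, q(n)).
Decompose pair/2: q(M) =?= q(pair(n, T)),  q(T) =?= q(a).
Decompose q/1: M =?= pair(n, T).
Bind M := pair(n, T); no other remaining equation mentions M.
Decompose q/1: T =?= a.
Bind T := a. Substituting into the earlier binding gives M := pair(n, a).
MGU = { W -> pair(n, q(n)), U -> n, M -> pair(n, a), T -> a }, so M -> pair(n, a).

pair(n, a)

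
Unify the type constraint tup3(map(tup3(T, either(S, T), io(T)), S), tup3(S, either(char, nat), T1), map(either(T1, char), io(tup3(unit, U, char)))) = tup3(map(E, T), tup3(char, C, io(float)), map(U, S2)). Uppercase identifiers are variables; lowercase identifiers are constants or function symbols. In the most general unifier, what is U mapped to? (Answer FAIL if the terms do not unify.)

Decompose tup3/3: map(tup3(T, either(S, T), io(T)), S) = map(E, T),  tup3(S, either(char, nat), T1) = tup3(char, C, io(float)),  map(either(T1, char), io(tup3(unit, U, char))) = map(U, S2).
Decompose map/2: tup3(T, either(S, T), io(T)) = E,  S = T.
Bind E := tup3(T, either(S, T), io(T)); no other remaining equation mentions E.
Bind S := T; substituting into the one remaining equation that mentions S gives: tup3(T, either(char, nat), T1) = tup3(char, C, io(float)). Substituting into the earlier binding gives E := tup3(T, either(T, T), io(T)).
Decompose tup3/3: T = char,  either(char, nat) = C,  T1 = io(float).
Bind T := char; no other remaining equation mentions T. Substituting into the earlier bindings gives E := tup3(char, either(char, char), io(char)), S := char.
Bind C := either(char, nat); no other remaining equation mentions C.
Bind T1 := io(float); substituting into the remaining equation gives: map(either(io(float), char), io(tup3(unit, U, char))) = map(U, S2).
Decompose map/2: either(io(float), char) = U,  io(tup3(unit, U, char)) = S2.
Bind U := either(io(float), char); substituting into the remaining equation gives: io(tup3(unit, either(io(float), char), char)) = S2.
Bind S2 := io(tup3(unit, either(io(float), char), char)).
MGU = { E -> tup3(char, either(char, char), io(char)), S -> char, T -> char, C -> either(char, nat), T1 -> io(float), U -> either(io(float), char), S2 -> io(tup3(unit, either(io(float), char), char)) }, so U -> either(io(float), char).

either(io(float), char)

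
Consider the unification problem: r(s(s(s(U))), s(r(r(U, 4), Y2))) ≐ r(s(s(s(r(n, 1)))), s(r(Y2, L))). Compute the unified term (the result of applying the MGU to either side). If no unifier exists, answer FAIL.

r(s(s(s(r(n, 1)))), s(r(r(r(n, 1), 4), r(r(n, 1), 4))))

Decompose r/2: s(s(s(U))) ≐ s(s(s(r(n, 1)))),  s(r(r(U, 4), Y2)) ≐ s(r(Y2, L)).
Decompose s/1: s(s(U)) ≐ s(s(r(n, 1))).
Decompose s/1: s(U) ≐ s(r(n, 1)).
Decompose s/1: U ≐ r(n, 1).
Bind U := r(n, 1); substituting into the remaining equation gives: s(r(r(r(n, 1), 4), Y2)) ≐ s(r(Y2, L)).
Decompose s/1: r(r(r(n, 1), 4), Y2) ≐ r(Y2, L).
Decompose r/2: r(r(n, 1), 4) ≐ Y2,  Y2 ≐ L.
Bind Y2 := r(r(n, 1), 4); substituting into the remaining equation gives: r(r(n, 1), 4) ≐ L.
Bind L := r(r(n, 1), 4).
Applying the MGU to either side gives r(s(s(s(r(n, 1)))), s(r(r(r(n, 1), 4), r(r(n, 1), 4)))).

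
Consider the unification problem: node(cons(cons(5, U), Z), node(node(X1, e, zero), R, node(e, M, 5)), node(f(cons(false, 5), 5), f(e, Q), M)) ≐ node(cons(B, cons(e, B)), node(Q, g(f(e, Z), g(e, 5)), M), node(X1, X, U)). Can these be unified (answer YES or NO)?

Decompose node/3: cons(cons(5, U), Z) ≐ cons(B, cons(e, B)),  node(node(X1, e, zero), R, node(e, M, 5)) ≐ node(Q, g(f(e, Z), g(e, 5)), M),  node(f(cons(false, 5), 5), f(e, Q), M) ≐ node(X1, X, U).
Decompose cons/2: cons(5, U) ≐ B,  Z ≐ cons(e, B).
Bind B := cons(5, U); substituting into the one remaining equation that mentions B gives: Z ≐ cons(e, cons(5, U)).
Bind Z := cons(e, cons(5, U)); substituting into the one remaining equation that mentions Z gives: node(node(X1, e, zero), R, node(e, M, 5)) ≐ node(Q, g(f(e, cons(e, cons(5, U))), g(e, 5)), M).
Decompose node/3: node(X1, e, zero) ≐ Q,  R ≐ g(f(e, cons(e, cons(5, U))), g(e, 5)),  node(e, M, 5) ≐ M.
Bind Q := node(X1, e, zero); substituting into the one remaining equation that mentions Q gives: node(f(cons(false, 5), 5), f(e, node(X1, e, zero)), M) ≐ node(X1, X, U).
Bind R := g(f(e, cons(e, cons(5, U))), g(e, 5)); no other remaining equation mentions R.
Occurs check fails: M occurs in node(e, M, 5); the equation M ≐ node(e, M, 5) has no finite solution.

NO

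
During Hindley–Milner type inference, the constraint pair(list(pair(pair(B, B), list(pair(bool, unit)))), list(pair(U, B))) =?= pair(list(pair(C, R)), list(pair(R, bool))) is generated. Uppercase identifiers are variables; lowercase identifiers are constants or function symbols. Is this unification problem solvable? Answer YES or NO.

Decompose pair/2: list(pair(pair(B, B), list(pair(bool, unit)))) =?= list(pair(C, R)),  list(pair(U, B)) =?= list(pair(R, bool)).
Decompose list/1: pair(pair(B, B), list(pair(bool, unit))) =?= pair(C, R).
Decompose pair/2: pair(B, B) =?= C,  list(pair(bool, unit)) =?= R.
Bind C := pair(B, B); no other remaining equation mentions C.
Bind R := list(pair(bool, unit)); substituting into the remaining equation gives: list(pair(U, B)) =?= list(pair(list(pair(bool, unit)), bool)).
Decompose list/1: pair(U, B) =?= pair(list(pair(bool, unit)), bool).
Decompose pair/2: U =?= list(pair(bool, unit)),  B =?= bool.
Bind U := list(pair(bool, unit)); no other remaining equation mentions U.
Bind B := bool. Substituting into the earlier binding gives C := pair(bool, bool).
No equations remain and no clash or occurs-check failure arose, so a unifier exists.

YES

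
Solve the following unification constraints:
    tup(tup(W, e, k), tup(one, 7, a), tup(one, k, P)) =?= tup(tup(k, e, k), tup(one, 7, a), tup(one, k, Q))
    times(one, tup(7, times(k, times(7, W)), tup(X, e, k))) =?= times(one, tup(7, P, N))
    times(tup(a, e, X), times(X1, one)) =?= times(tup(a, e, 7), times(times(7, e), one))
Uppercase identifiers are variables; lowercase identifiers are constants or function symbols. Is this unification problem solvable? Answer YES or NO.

YES

Decompose tup/3: tup(W, e, k) =?= tup(k, e, k),  tup(one, 7, a) =?= tup(one, 7, a),  tup(one, k, P) =?= tup(one, k, Q).
Decompose tup/3: W =?= k,  e =?= e,  k =?= k.
Bind W := k; substituting into the one remaining equation that mentions W gives: times(one, tup(7, times(k, times(7, k)), tup(X, e, k))) =?= times(one, tup(7, P, N)).
Delete trivial equation e =?= e.
Delete trivial equation k =?= k.
Delete trivial equation tup(one, 7, a) =?= tup(one, 7, a).
Decompose tup/3: one =?= one,  k =?= k,  P =?= Q.
Delete trivial equation one =?= one.
Delete trivial equation k =?= k.
Bind P := Q; substituting into the one remaining equation that mentions P gives: times(one, tup(7, times(k, times(7, k)), tup(X, e, k))) =?= times(one, tup(7, Q, N)).
Decompose times/2: one =?= one,  tup(7, times(k, times(7, k)), tup(X, e, k)) =?= tup(7, Q, N).
Delete trivial equation one =?= one.
Decompose tup/3: 7 =?= 7,  times(k, times(7, k)) =?= Q,  tup(X, e, k) =?= N.
Delete trivial equation 7 =?= 7.
Bind Q := times(k, times(7, k)); no other remaining equation mentions Q. Substituting into the earlier binding gives P := times(k, times(7, k)).
Bind N := tup(X, e, k); no other remaining equation mentions N.
Decompose times/2: tup(a, e, X) =?= tup(a, e, 7),  times(X1, one) =?= times(times(7, e), one).
Decompose tup/3: a =?= a,  e =?= e,  X =?= 7.
Delete trivial equation a =?= a.
Delete trivial equation e =?= e.
Bind X := 7; no other remaining equation mentions X. Substituting into the earlier binding gives N := tup(7, e, k).
Decompose times/2: X1 =?= times(7, e),  one =?= one.
Bind X1 := times(7, e); no other remaining equation mentions X1.
Delete trivial equation one =?= one.
No equations remain and no clash or occurs-check failure arose, so a unifier exists.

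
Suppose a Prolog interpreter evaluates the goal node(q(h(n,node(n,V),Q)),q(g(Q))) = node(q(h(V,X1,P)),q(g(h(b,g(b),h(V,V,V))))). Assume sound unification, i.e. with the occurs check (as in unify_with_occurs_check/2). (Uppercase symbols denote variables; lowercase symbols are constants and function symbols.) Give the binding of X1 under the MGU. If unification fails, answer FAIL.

node(n,n)

Decompose node/2: q(h(n,node(n,V),Q)) = q(h(V,X1,P)),  q(g(Q)) = q(g(h(b,g(b),h(V,V,V)))).
Decompose q/1: h(n,node(n,V),Q) = h(V,X1,P).
Decompose h/3: n = V,  node(n,V) = X1,  Q = P.
Bind V := n; substituting into the 2 remaining equations that mention V gives: node(n,n) = X1,  q(g(Q)) = q(g(h(b,g(b),h(n,n,n)))).
Bind X1 := node(n,n); no other remaining equation mentions X1.
Bind Q := P; substituting into the remaining equation gives: q(g(P)) = q(g(h(b,g(b),h(n,n,n)))).
Decompose q/1: g(P) = g(h(b,g(b),h(n,n,n))).
Decompose g/1: P = h(b,g(b),h(n,n,n)).
Bind P := h(b,g(b),h(n,n,n)). Substituting into the earlier binding gives Q := h(b,g(b),h(n,n,n)).
MGU = { V -> n, X1 -> node(n,n), Q -> h(b,g(b),h(n,n,n)), P -> h(b,g(b),h(n,n,n)) }, so X1 -> node(n,n).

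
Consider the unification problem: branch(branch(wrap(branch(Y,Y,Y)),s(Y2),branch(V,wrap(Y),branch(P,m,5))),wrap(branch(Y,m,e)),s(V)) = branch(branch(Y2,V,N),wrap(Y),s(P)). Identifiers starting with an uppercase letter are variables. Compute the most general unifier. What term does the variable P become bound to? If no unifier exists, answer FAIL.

Decompose branch/3: branch(wrap(branch(Y,Y,Y)),s(Y2),branch(V,wrap(Y),branch(P,m,5))) = branch(Y2,V,N),  wrap(branch(Y,m,e)) = wrap(Y),  s(V) = s(P).
Decompose branch/3: wrap(branch(Y,Y,Y)) = Y2,  s(Y2) = V,  branch(V,wrap(Y),branch(P,m,5)) = N.
Bind Y2 := wrap(branch(Y,Y,Y)); substituting into the one remaining equation that mentions Y2 gives: s(wrap(branch(Y,Y,Y))) = V.
Bind V := s(wrap(branch(Y,Y,Y))); substituting into the 2 remaining equations that mention V gives: branch(s(wrap(branch(Y,Y,Y))),wrap(Y),branch(P,m,5)) = N,  s(s(wrap(branch(Y,Y,Y)))) = s(P).
Bind N := branch(s(wrap(branch(Y,Y,Y))),wrap(Y),branch(P,m,5)); no other remaining equation mentions N.
Decompose wrap/1: branch(Y,m,e) = Y.
Occurs check fails: Y occurs in branch(Y,m,e); the equation Y = branch(Y,m,e) has no finite solution.

FAIL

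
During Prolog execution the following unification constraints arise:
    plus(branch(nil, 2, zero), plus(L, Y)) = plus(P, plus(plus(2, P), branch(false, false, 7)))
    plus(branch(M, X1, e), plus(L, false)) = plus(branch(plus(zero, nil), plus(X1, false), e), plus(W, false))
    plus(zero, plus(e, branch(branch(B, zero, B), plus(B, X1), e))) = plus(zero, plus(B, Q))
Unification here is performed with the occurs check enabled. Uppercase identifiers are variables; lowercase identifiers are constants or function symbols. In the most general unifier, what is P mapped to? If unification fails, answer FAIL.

Decompose plus/2: branch(nil, 2, zero) = P,  plus(L, Y) = plus(plus(2, P), branch(false, false, 7)).
Bind P := branch(nil, 2, zero); substituting into the one remaining equation that mentions P gives: plus(L, Y) = plus(plus(2, branch(nil, 2, zero)), branch(false, false, 7)).
Decompose plus/2: L = plus(2, branch(nil, 2, zero)),  Y = branch(false, false, 7).
Bind L := plus(2, branch(nil, 2, zero)); substituting into the one remaining equation that mentions L gives: plus(branch(M, X1, e), plus(plus(2, branch(nil, 2, zero)), false)) = plus(branch(plus(zero, nil), plus(X1, false), e), plus(W, false)).
Bind Y := branch(false, false, 7); no other remaining equation mentions Y.
Decompose plus/2: branch(M, X1, e) = branch(plus(zero, nil), plus(X1, false), e),  plus(plus(2, branch(nil, 2, zero)), false) = plus(W, false).
Decompose branch/3: M = plus(zero, nil),  X1 = plus(X1, false),  e = e.
Bind M := plus(zero, nil); no other remaining equation mentions M.
Occurs check fails: X1 occurs in plus(X1, false); the equation X1 = plus(X1, false) has no finite solution.

FAIL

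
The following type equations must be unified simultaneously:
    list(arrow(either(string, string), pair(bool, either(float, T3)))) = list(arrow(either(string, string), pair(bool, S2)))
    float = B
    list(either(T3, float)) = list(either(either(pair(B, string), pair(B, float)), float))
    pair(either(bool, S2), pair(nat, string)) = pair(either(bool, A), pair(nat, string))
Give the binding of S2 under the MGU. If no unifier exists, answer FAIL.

either(float, either(pair(float, string), pair(float, float)))

Decompose list/1: arrow(either(string, string), pair(bool, either(float, T3))) = arrow(either(string, string), pair(bool, S2)).
Decompose arrow/2: either(string, string) = either(string, string),  pair(bool, either(float, T3)) = pair(bool, S2).
Delete trivial equation either(string, string) = either(string, string).
Decompose pair/2: bool = bool,  either(float, T3) = S2.
Delete trivial equation bool = bool.
Bind S2 := either(float, T3); substituting into the one remaining equation that mentions S2 gives: pair(either(bool, either(float, T3)), pair(nat, string)) = pair(either(bool, A), pair(nat, string)).
Bind B := float; substituting into the one remaining equation that mentions B gives: list(either(T3, float)) = list(either(either(pair(float, string), pair(float, float)), float)).
Decompose list/1: either(T3, float) = either(either(pair(float, string), pair(float, float)), float).
Decompose either/2: T3 = either(pair(float, string), pair(float, float)),  float = float.
Bind T3 := either(pair(float, string), pair(float, float)); substituting into the one remaining equation that mentions T3 gives: pair(either(bool, either(float, either(pair(float, string), pair(float, float)))), pair(nat, string)) = pair(either(bool, A), pair(nat, string)). Substituting into the earlier binding gives S2 := either(float, either(pair(float, string), pair(float, float))).
Delete trivial equation float = float.
Decompose pair/2: either(bool, either(float, either(pair(float, string), pair(float, float)))) = either(bool, A),  pair(nat, string) = pair(nat, string).
Decompose either/2: bool = bool,  either(float, either(pair(float, string), pair(float, float))) = A.
Delete trivial equation bool = bool.
Bind A := either(float, either(pair(float, string), pair(float, float))); no other remaining equation mentions A.
Delete trivial equation pair(nat, string) = pair(nat, string).
MGU = { S2 := either(float, either(pair(float, string), pair(float, float))), B := float, T3 := either(pair(float, string), pair(float, float)), A := either(float, either(pair(float, string), pair(float, float))) }, so S2 := either(float, either(pair(float, string), pair(float, float))).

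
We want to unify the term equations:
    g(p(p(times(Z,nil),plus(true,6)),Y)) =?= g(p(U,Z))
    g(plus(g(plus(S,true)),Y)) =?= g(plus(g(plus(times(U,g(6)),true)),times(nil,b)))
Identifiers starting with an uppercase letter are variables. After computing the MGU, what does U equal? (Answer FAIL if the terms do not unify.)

p(times(times(nil,b),nil),plus(true,6))

Decompose g/1: p(p(times(Z,nil),plus(true,6)),Y) =?= p(U,Z).
Decompose p/2: p(times(Z,nil),plus(true,6)) =?= U,  Y =?= Z.
Bind U := p(times(Z,nil),plus(true,6)); substituting into the one remaining equation that mentions U gives: g(plus(g(plus(S,true)),Y)) =?= g(plus(g(plus(times(p(times(Z,nil),plus(true,6)),g(6)),true)),times(nil,b))).
Bind Y := Z; substituting into the remaining equation gives: g(plus(g(plus(S,true)),Z)) =?= g(plus(g(plus(times(p(times(Z,nil),plus(true,6)),g(6)),true)),times(nil,b))).
Decompose g/1: plus(g(plus(S,true)),Z) =?= plus(g(plus(times(p(times(Z,nil),plus(true,6)),g(6)),true)),times(nil,b)).
Decompose plus/2: g(plus(S,true)) =?= g(plus(times(p(times(Z,nil),plus(true,6)),g(6)),true)),  Z =?= times(nil,b).
Decompose g/1: plus(S,true) =?= plus(times(p(times(Z,nil),plus(true,6)),g(6)),true).
Decompose plus/2: S =?= times(p(times(Z,nil),plus(true,6)),g(6)),  true =?= true.
Bind S := times(p(times(Z,nil),plus(true,6)),g(6)); no other remaining equation mentions S.
Delete trivial equation true =?= true.
Bind Z := times(nil,b). Substituting into the earlier bindings gives U := p(times(times(nil,b),nil),plus(true,6)), Y := times(nil,b), S := times(p(times(times(nil,b),nil),plus(true,6)),g(6)).
MGU = { U := p(times(times(nil,b),nil),plus(true,6)), Y := times(nil,b), S := times(p(times(times(nil,b),nil),plus(true,6)),g(6)), Z := times(nil,b) }, so U := p(times(times(nil,b),nil),plus(true,6)).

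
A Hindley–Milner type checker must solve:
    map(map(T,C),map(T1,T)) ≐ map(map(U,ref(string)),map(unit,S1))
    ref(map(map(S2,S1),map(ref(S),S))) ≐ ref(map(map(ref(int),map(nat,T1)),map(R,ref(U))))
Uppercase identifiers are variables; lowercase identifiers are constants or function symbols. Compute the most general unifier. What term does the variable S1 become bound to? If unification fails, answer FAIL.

Decompose map/2: map(T,C) ≐ map(U,ref(string)),  map(T1,T) ≐ map(unit,S1).
Decompose map/2: T ≐ U,  C ≐ ref(string).
Bind T := U; substituting into the one remaining equation that mentions T gives: map(T1,U) ≐ map(unit,S1).
Bind C := ref(string); no other remaining equation mentions C.
Decompose map/2: T1 ≐ unit,  U ≐ S1.
Bind T1 := unit; substituting into the one remaining equation that mentions T1 gives: ref(map(map(S2,S1),map(ref(S),S))) ≐ ref(map(map(ref(int),map(nat,unit)),map(R,ref(U)))).
Bind U := S1; substituting into the remaining equation gives: ref(map(map(S2,S1),map(ref(S),S))) ≐ ref(map(map(ref(int),map(nat,unit)),map(R,ref(S1)))). Substituting into the earlier binding gives T := S1.
Decompose ref/1: map(map(S2,S1),map(ref(S),S)) ≐ map(map(ref(int),map(nat,unit)),map(R,ref(S1))).
Decompose map/2: map(S2,S1) ≐ map(ref(int),map(nat,unit)),  map(ref(S),S) ≐ map(R,ref(S1)).
Decompose map/2: S2 ≐ ref(int),  S1 ≐ map(nat,unit).
Bind S2 := ref(int); no other remaining equation mentions S2.
Bind S1 := map(nat,unit); substituting into the remaining equation gives: map(ref(S),S) ≐ map(R,ref(map(nat,unit))). Substituting into the earlier bindings gives T := map(nat,unit), U := map(nat,unit).
Decompose map/2: ref(S) ≐ R,  S ≐ ref(map(nat,unit)).
Bind R := ref(S); no other remaining equation mentions R.
Bind S := ref(map(nat,unit)). Substituting into the earlier binding gives R := ref(ref(map(nat,unit))).
MGU = { T ↦ map(nat,unit), C ↦ ref(string), T1 ↦ unit, U ↦ map(nat,unit), S2 ↦ ref(int), S1 ↦ map(nat,unit), R ↦ ref(ref(map(nat,unit))), S ↦ ref(map(nat,unit)) }, so S1 ↦ map(nat,unit).

map(nat,unit)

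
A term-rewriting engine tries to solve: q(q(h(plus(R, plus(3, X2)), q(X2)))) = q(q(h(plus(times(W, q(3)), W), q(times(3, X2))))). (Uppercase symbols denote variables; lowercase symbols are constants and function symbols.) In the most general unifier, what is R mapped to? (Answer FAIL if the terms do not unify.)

FAIL

Decompose q/1: q(h(plus(R, plus(3, X2)), q(X2))) = q(h(plus(times(W, q(3)), W), q(times(3, X2)))).
Decompose q/1: h(plus(R, plus(3, X2)), q(X2)) = h(plus(times(W, q(3)), W), q(times(3, X2))).
Decompose h/2: plus(R, plus(3, X2)) = plus(times(W, q(3)), W),  q(X2) = q(times(3, X2)).
Decompose plus/2: R = times(W, q(3)),  plus(3, X2) = W.
Bind R := times(W, q(3)); no other remaining equation mentions R.
Bind W := plus(3, X2); no other remaining equation mentions W. Substituting into the earlier binding gives R := times(plus(3, X2), q(3)).
Decompose q/1: X2 = times(3, X2).
Occurs check fails: X2 occurs in times(3, X2); the equation X2 = times(3, X2) has no finite solution.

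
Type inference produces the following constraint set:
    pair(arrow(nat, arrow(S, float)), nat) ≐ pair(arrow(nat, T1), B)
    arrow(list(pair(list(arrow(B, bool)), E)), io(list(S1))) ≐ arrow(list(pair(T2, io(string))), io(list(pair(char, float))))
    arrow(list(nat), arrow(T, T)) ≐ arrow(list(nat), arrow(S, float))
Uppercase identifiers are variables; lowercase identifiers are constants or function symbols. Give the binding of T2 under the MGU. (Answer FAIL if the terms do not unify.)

list(arrow(nat, bool))

Decompose pair/2: arrow(nat, arrow(S, float)) ≐ arrow(nat, T1),  nat ≐ B.
Decompose arrow/2: nat ≐ nat,  arrow(S, float) ≐ T1.
Delete trivial equation nat ≐ nat.
Bind T1 := arrow(S, float); no other remaining equation mentions T1.
Bind B := nat; substituting into the one remaining equation that mentions B gives: arrow(list(pair(list(arrow(nat, bool)), E)), io(list(S1))) ≐ arrow(list(pair(T2, io(string))), io(list(pair(char, float)))).
Decompose arrow/2: list(pair(list(arrow(nat, bool)), E)) ≐ list(pair(T2, io(string))),  io(list(S1)) ≐ io(list(pair(char, float))).
Decompose list/1: pair(list(arrow(nat, bool)), E) ≐ pair(T2, io(string)).
Decompose pair/2: list(arrow(nat, bool)) ≐ T2,  E ≐ io(string).
Bind T2 := list(arrow(nat, bool)); no other remaining equation mentions T2.
Bind E := io(string); no other remaining equation mentions E.
Decompose io/1: list(S1) ≐ list(pair(char, float)).
Decompose list/1: S1 ≐ pair(char, float).
Bind S1 := pair(char, float); no other remaining equation mentions S1.
Decompose arrow/2: list(nat) ≐ list(nat),  arrow(T, T) ≐ arrow(S, float).
Delete trivial equation list(nat) ≐ list(nat).
Decompose arrow/2: T ≐ S,  T ≐ float.
Bind T := S; substituting into the remaining equation gives: S ≐ float.
Bind S := float. Substituting into the earlier bindings gives T1 := arrow(float, float), T := float.
MGU = { T1 := arrow(float, float), B := nat, T2 := list(arrow(nat, bool)), E := io(string), S1 := pair(char, float), T := float, S := float }, so T2 := list(arrow(nat, bool)).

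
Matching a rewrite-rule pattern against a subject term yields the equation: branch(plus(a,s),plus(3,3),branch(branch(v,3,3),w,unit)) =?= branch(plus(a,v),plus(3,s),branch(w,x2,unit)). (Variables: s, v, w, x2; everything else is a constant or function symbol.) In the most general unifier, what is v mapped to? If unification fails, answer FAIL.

3

Decompose branch/3: plus(a,s) =?= plus(a,v),  plus(3,3) =?= plus(3,s),  branch(branch(v,3,3),w,unit) =?= branch(w,x2,unit).
Decompose plus/2: a =?= a,  s =?= v.
Delete trivial equation a =?= a.
Bind s := v; substituting into the one remaining equation that mentions s gives: plus(3,3) =?= plus(3,v).
Decompose plus/2: 3 =?= 3,  3 =?= v.
Delete trivial equation 3 =?= 3.
Bind v := 3; substituting into the remaining equation gives: branch(branch(3,3,3),w,unit) =?= branch(w,x2,unit). Substituting into the earlier binding gives s := 3.
Decompose branch/3: branch(3,3,3) =?= w,  w =?= x2,  unit =?= unit.
Bind w := branch(3,3,3); substituting into the one remaining equation that mentions w gives: branch(3,3,3) =?= x2.
Bind x2 := branch(3,3,3); no other remaining equation mentions x2.
Delete trivial equation unit =?= unit.
MGU = { s ↦ 3, v ↦ 3, w ↦ branch(3,3,3), x2 ↦ branch(3,3,3) }, so v ↦ 3.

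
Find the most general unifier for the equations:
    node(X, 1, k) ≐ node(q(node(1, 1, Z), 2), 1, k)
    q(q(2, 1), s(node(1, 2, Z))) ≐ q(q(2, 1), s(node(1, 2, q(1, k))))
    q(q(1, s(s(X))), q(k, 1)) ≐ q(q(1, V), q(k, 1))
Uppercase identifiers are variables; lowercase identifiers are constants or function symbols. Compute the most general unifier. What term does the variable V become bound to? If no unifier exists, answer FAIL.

Decompose node/3: X ≐ q(node(1, 1, Z), 2),  1 ≐ 1,  k ≐ k.
Bind X := q(node(1, 1, Z), 2); substituting into the one remaining equation that mentions X gives: q(q(1, s(s(q(node(1, 1, Z), 2)))), q(k, 1)) ≐ q(q(1, V), q(k, 1)).
Delete trivial equation 1 ≐ 1.
Delete trivial equation k ≐ k.
Decompose q/2: q(2, 1) ≐ q(2, 1),  s(node(1, 2, Z)) ≐ s(node(1, 2, q(1, k))).
Delete trivial equation q(2, 1) ≐ q(2, 1).
Decompose s/1: node(1, 2, Z) ≐ node(1, 2, q(1, k)).
Decompose node/3: 1 ≐ 1,  2 ≐ 2,  Z ≐ q(1, k).
Delete trivial equation 1 ≐ 1.
Delete trivial equation 2 ≐ 2.
Bind Z := q(1, k); substituting into the remaining equation gives: q(q(1, s(s(q(node(1, 1, q(1, k)), 2)))), q(k, 1)) ≐ q(q(1, V), q(k, 1)). Substituting into the earlier binding gives X := q(node(1, 1, q(1, k)), 2).
Decompose q/2: q(1, s(s(q(node(1, 1, q(1, k)), 2)))) ≐ q(1, V),  q(k, 1) ≐ q(k, 1).
Decompose q/2: 1 ≐ 1,  s(s(q(node(1, 1, q(1, k)), 2))) ≐ V.
Delete trivial equation 1 ≐ 1.
Bind V := s(s(q(node(1, 1, q(1, k)), 2))); no other remaining equation mentions V.
Delete trivial equation q(k, 1) ≐ q(k, 1).
MGU = { X ↦ q(node(1, 1, q(1, k)), 2), Z ↦ q(1, k), V ↦ s(s(q(node(1, 1, q(1, k)), 2))) }, so V ↦ s(s(q(node(1, 1, q(1, k)), 2))).

s(s(q(node(1, 1, q(1, k)), 2)))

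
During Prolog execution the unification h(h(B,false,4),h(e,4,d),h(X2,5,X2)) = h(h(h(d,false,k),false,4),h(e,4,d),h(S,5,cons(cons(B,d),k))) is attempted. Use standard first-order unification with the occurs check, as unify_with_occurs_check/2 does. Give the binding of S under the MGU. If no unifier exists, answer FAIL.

Decompose h/3: h(B,false,4) = h(h(d,false,k),false,4),  h(e,4,d) = h(e,4,d),  h(X2,5,X2) = h(S,5,cons(cons(B,d),k)).
Decompose h/3: B = h(d,false,k),  false = false,  4 = 4.
Bind B := h(d,false,k); substituting into the one remaining equation that mentions B gives: h(X2,5,X2) = h(S,5,cons(cons(h(d,false,k),d),k)).
Delete trivial equation false = false.
Delete trivial equation 4 = 4.
Delete trivial equation h(e,4,d) = h(e,4,d).
Decompose h/3: X2 = S,  5 = 5,  X2 = cons(cons(h(d,false,k),d),k).
Bind X2 := S; substituting into the one remaining equation that mentions X2 gives: S = cons(cons(h(d,false,k),d),k).
Delete trivial equation 5 = 5.
Bind S := cons(cons(h(d,false,k),d),k). Substituting into the earlier binding gives X2 := cons(cons(h(d,false,k),d),k).
MGU = { B -> h(d,false,k), X2 -> cons(cons(h(d,false,k),d),k), S -> cons(cons(h(d,false,k),d),k) }, so S -> cons(cons(h(d,false,k),d),k).

cons(cons(h(d,false,k),d),k)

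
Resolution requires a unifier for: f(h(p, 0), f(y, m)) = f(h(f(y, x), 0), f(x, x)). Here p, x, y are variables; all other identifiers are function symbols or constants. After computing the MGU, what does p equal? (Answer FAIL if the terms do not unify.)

Decompose f/2: h(p, 0) = h(f(y, x), 0),  f(y, m) = f(x, x).
Decompose h/2: p = f(y, x),  0 = 0.
Bind p := f(y, x); no other remaining equation mentions p.
Delete trivial equation 0 = 0.
Decompose f/2: y = x,  m = x.
Bind y := x; no other remaining equation mentions y. Substituting into the earlier binding gives p := f(x, x).
Bind x := m. Substituting into the earlier bindings gives p := f(m, m), y := m.
MGU = { p ↦ f(m, m), y ↦ m, x ↦ m }, so p ↦ f(m, m).

f(m, m)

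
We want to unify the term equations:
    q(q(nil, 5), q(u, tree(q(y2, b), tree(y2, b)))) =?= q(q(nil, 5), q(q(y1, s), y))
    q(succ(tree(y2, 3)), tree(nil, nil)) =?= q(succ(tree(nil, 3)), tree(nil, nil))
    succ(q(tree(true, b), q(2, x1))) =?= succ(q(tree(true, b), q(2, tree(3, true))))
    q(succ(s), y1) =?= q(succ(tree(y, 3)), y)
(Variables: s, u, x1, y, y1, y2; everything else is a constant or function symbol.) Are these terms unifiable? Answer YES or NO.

Decompose q/2: q(nil, 5) =?= q(nil, 5),  q(u, tree(q(y2, b), tree(y2, b))) =?= q(q(y1, s), y).
Delete trivial equation q(nil, 5) =?= q(nil, 5).
Decompose q/2: u =?= q(y1, s),  tree(q(y2, b), tree(y2, b)) =?= y.
Bind u := q(y1, s); no other remaining equation mentions u.
Bind y := tree(q(y2, b), tree(y2, b)); substituting into the one remaining equation that mentions y gives: q(succ(s), y1) =?= q(succ(tree(tree(q(y2, b), tree(y2, b)), 3)), tree(q(y2, b), tree(y2, b))).
Decompose q/2: succ(tree(y2, 3)) =?= succ(tree(nil, 3)),  tree(nil, nil) =?= tree(nil, nil).
Decompose succ/1: tree(y2, 3) =?= tree(nil, 3).
Decompose tree/2: y2 =?= nil,  3 =?= 3.
Bind y2 := nil; substituting into the one remaining equation that mentions y2 gives: q(succ(s), y1) =?= q(succ(tree(tree(q(nil, b), tree(nil, b)), 3)), tree(q(nil, b), tree(nil, b))). Substituting into the earlier binding gives y := tree(q(nil, b), tree(nil, b)).
Delete trivial equation 3 =?= 3.
Delete trivial equation tree(nil, nil) =?= tree(nil, nil).
Decompose succ/1: q(tree(true, b), q(2, x1)) =?= q(tree(true, b), q(2, tree(3, true))).
Decompose q/2: tree(true, b) =?= tree(true, b),  q(2, x1) =?= q(2, tree(3, true)).
Delete trivial equation tree(true, b) =?= tree(true, b).
Decompose q/2: 2 =?= 2,  x1 =?= tree(3, true).
Delete trivial equation 2 =?= 2.
Bind x1 := tree(3, true); no other remaining equation mentions x1.
Decompose q/2: succ(s) =?= succ(tree(tree(q(nil, b), tree(nil, b)), 3)),  y1 =?= tree(q(nil, b), tree(nil, b)).
Decompose succ/1: s =?= tree(tree(q(nil, b), tree(nil, b)), 3).
Bind s := tree(tree(q(nil, b), tree(nil, b)), 3); no other remaining equation mentions s. Substituting into the earlier binding gives u := q(y1, tree(tree(q(nil, b), tree(nil, b)), 3)).
Bind y1 := tree(q(nil, b), tree(nil, b)). Substituting into the earlier binding gives u := q(tree(q(nil, b), tree(nil, b)), tree(tree(q(nil, b), tree(nil, b)), 3)).
No equations remain and no clash or occurs-check failure arose, so a unifier exists.

YES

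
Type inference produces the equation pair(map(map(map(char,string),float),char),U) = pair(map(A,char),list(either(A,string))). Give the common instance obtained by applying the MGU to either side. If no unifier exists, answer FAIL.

pair(map(map(map(char,string),float),char),list(either(map(map(char,string),float),string)))

Decompose pair/2: map(map(map(char,string),float),char) = map(A,char),  U = list(either(A,string)).
Decompose map/2: map(map(char,string),float) = A,  char = char.
Bind A := map(map(char,string),float); substituting into the one remaining equation that mentions A gives: U = list(either(map(map(char,string),float),string)).
Delete trivial equation char = char.
Bind U := list(either(map(map(char,string),float),string)).
Applying the MGU to either side gives pair(map(map(map(char,string),float),char),list(either(map(map(char,string),float),string))).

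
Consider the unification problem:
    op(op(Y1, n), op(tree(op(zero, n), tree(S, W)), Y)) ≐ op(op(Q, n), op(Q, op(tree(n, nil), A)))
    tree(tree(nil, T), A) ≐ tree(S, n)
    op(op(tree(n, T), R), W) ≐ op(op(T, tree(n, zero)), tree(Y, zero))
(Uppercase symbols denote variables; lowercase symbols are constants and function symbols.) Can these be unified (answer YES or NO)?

Decompose op/2: op(Y1, n) ≐ op(Q, n),  op(tree(op(zero, n), tree(S, W)), Y) ≐ op(Q, op(tree(n, nil), A)).
Decompose op/2: Y1 ≐ Q,  n ≐ n.
Bind Y1 := Q; no other remaining equation mentions Y1.
Delete trivial equation n ≐ n.
Decompose op/2: tree(op(zero, n), tree(S, W)) ≐ Q,  Y ≐ op(tree(n, nil), A).
Bind Q := tree(op(zero, n), tree(S, W)); no other remaining equation mentions Q. Substituting into the earlier binding gives Y1 := tree(op(zero, n), tree(S, W)).
Bind Y := op(tree(n, nil), A); substituting into the one remaining equation that mentions Y gives: op(op(tree(n, T), R), W) ≐ op(op(T, tree(n, zero)), tree(op(tree(n, nil), A), zero)).
Decompose tree/2: tree(nil, T) ≐ S,  A ≐ n.
Bind S := tree(nil, T); no other remaining equation mentions S. Substituting into the earlier bindings gives Y1 := tree(op(zero, n), tree(tree(nil, T), W)), Q := tree(op(zero, n), tree(tree(nil, T), W)).
Bind A := n; substituting into the remaining equation gives: op(op(tree(n, T), R), W) ≐ op(op(T, tree(n, zero)), tree(op(tree(n, nil), n), zero)). Substituting into the earlier binding gives Y := op(tree(n, nil), n).
Decompose op/2: op(tree(n, T), R) ≐ op(T, tree(n, zero)),  W ≐ tree(op(tree(n, nil), n), zero).
Decompose op/2: tree(n, T) ≐ T,  R ≐ tree(n, zero).
Occurs check fails: T occurs in tree(n, T); the equation T ≐ tree(n, T) has no finite solution.

NO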